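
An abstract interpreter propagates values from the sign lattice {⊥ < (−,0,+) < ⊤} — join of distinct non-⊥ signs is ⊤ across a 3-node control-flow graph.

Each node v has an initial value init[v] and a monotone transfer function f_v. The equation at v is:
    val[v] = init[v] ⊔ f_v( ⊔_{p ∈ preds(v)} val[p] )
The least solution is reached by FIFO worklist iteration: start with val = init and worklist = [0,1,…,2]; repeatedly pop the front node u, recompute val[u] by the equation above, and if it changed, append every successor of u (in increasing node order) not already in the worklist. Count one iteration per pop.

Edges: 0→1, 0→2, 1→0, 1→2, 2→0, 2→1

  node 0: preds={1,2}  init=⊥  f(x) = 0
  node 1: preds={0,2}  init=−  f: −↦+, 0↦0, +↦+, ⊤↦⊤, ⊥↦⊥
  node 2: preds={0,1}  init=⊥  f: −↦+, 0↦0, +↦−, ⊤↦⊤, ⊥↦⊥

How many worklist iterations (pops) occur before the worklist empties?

Worklist (5 pops):
  #1 pop 0: in=− → 0 (was ⊥); enqueue []
  #2 pop 1: in=0 → ⊤ (was −); enqueue [0]
  #3 pop 2: in=⊤ → ⊤ (was ⊥); enqueue [1]
  #4 pop 0: in=⊤ → 0 (no change)
  #5 pop 1: in=⊤ → ⊤ (no change)

Fixpoint:
  val[0] = 0
  val[1] = ⊤
  val[2] = ⊤

5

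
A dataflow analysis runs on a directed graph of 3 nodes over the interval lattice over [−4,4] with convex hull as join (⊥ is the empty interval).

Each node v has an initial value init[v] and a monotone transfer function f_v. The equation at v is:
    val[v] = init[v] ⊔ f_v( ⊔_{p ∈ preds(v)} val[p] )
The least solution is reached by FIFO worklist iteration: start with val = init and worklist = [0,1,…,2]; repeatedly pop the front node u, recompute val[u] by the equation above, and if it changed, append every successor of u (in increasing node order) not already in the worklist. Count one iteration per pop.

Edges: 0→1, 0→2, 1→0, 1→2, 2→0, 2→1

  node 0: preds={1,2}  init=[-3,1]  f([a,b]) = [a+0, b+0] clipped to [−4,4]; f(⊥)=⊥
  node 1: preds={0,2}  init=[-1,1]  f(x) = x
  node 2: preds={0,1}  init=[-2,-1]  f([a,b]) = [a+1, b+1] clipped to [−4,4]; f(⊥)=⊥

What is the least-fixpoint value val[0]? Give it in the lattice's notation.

[-3,4]

Iteration log — 13 steps:
  step 1. node 0  ⊔preds=[-2,1]  new=[-3,1]  stable
  step 2. node 1  ⊔preds=[-3,1]  new=[-3,1]  old=[-1,1]  +wl: 0
  step 3. node 2  ⊔preds=[-3,1]  new=[-2,2]  old=[-2,-1]  +wl: 1
  step 4. node 0  ⊔preds=[-3,2]  new=[-3,2]  old=[-3,1]  +wl: 2
  step 5. node 1  ⊔preds=[-3,2]  new=[-3,2]  old=[-3,1]  +wl: 0
  step 6. node 2  ⊔preds=[-3,2]  new=[-2,3]  old=[-2,2]  +wl: 1
  step 7. node 0  ⊔preds=[-3,3]  new=[-3,3]  old=[-3,2]  +wl: 2
  step 8. node 1  ⊔preds=[-3,3]  new=[-3,3]  old=[-3,2]  +wl: 0
  step 9. node 2  ⊔preds=[-3,3]  new=[-2,4]  old=[-2,3]  +wl: 1
  step 10. node 0  ⊔preds=[-3,4]  new=[-3,4]  old=[-3,3]  +wl: 2
  step 11. node 1  ⊔preds=[-3,4]  new=[-3,4]  old=[-3,3]  +wl: 0
  step 12. node 2  ⊔preds=[-3,4]  new=[-2,4]  stable
  step 13. node 0  ⊔preds=[-3,4]  new=[-3,4]  stable

Least fixpoint reached:
  node 0: [-3,4]
  node 1: [-3,4]
  node 2: [-2,4]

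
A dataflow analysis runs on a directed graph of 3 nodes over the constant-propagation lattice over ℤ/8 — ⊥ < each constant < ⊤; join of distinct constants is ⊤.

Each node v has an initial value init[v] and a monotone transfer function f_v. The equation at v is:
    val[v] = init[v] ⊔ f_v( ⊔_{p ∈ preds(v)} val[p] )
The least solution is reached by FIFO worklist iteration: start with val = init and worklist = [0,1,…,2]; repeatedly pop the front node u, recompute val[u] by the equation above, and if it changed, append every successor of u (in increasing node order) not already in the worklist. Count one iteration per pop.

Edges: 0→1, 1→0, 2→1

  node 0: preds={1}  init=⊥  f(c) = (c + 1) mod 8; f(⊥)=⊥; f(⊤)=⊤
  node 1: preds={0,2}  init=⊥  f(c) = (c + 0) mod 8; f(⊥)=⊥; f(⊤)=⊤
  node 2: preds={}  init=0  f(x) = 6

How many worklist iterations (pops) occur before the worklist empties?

Worklist (7 pops):
  #1 pop 0: in=⊥ → ⊥ (no change)
  #2 pop 1: in=0 → 0 (was ⊥); enqueue [0]
  #3 pop 2: in=⊥ → ⊤ (was 0); enqueue [1]
  #4 pop 0: in=0 → 1 (was ⊥); enqueue []
  #5 pop 1: in=⊤ → ⊤ (was 0); enqueue [0]
  #6 pop 0: in=⊤ → ⊤ (was 1); enqueue [1]
  #7 pop 1: in=⊤ → ⊤ (no change)

Fixpoint:
  val[0] = ⊤
  val[1] = ⊤
  val[2] = ⊤

7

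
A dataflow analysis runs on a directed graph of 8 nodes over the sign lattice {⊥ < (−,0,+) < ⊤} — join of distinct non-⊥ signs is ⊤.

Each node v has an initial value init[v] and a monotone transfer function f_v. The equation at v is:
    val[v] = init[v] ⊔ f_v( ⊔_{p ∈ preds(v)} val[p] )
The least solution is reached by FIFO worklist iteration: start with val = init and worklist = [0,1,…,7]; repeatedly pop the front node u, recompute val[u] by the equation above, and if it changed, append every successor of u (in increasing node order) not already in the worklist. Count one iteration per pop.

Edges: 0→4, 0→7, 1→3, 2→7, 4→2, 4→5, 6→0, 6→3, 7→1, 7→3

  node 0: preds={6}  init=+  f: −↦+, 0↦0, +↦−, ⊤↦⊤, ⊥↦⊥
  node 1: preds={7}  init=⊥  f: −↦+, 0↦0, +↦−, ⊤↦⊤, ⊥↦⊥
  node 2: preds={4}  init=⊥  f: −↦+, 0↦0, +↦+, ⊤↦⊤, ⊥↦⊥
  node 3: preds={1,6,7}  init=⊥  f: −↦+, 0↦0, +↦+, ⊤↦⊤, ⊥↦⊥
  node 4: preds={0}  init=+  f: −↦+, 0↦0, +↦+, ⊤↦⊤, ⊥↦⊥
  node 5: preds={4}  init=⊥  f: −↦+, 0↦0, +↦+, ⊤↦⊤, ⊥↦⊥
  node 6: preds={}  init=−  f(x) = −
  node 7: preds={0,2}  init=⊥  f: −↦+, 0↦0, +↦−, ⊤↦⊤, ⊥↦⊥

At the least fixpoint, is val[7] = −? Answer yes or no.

Iteration log — 10 steps:
  step 1. node 0  ⊔preds=−  new=+  stable
  step 2. node 1  ⊔preds=⊥  new=⊥  stable
  step 3. node 2  ⊔preds=+  new=+  old=⊥  +wl: 
  step 4. node 3  ⊔preds=−  new=+  old=⊥  +wl: 
  step 5. node 4  ⊔preds=+  new=+  stable
  step 6. node 5  ⊔preds=+  new=+  old=⊥  +wl: 
  step 7. node 6  ⊔preds=⊥  new=−  stable
  step 8. node 7  ⊔preds=+  new=−  old=⊥  +wl: 1,3
  step 9. node 1  ⊔preds=−  new=+  old=⊥  +wl: 
  step 10. node 3  ⊔preds=⊤  new=⊤  old=+  +wl: 

Least fixpoint reached:
  node 0: +
  node 1: +
  node 2: +
  node 3: ⊤
  node 4: +
  node 5: +
  node 6: −
  node 7: −

yes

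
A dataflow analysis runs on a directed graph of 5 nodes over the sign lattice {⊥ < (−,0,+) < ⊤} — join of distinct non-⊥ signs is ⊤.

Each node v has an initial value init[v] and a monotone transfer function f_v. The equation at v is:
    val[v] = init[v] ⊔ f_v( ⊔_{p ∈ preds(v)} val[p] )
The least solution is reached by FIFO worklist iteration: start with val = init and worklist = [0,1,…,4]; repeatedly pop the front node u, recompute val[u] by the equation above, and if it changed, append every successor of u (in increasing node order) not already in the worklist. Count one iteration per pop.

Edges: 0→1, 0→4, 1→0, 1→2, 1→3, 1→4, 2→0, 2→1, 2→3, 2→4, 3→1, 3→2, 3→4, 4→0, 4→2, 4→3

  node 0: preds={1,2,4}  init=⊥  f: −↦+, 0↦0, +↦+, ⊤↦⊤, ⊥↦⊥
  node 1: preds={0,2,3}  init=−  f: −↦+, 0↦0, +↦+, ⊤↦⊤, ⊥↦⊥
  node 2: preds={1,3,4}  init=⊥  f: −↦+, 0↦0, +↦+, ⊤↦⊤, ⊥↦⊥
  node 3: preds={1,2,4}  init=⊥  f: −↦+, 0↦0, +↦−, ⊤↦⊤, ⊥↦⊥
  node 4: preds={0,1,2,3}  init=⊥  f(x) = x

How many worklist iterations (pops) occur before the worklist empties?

Worklist (10 pops):
  #1 pop 0: in=− → + (was ⊥); enqueue []
  #2 pop 1: in=+ → ⊤ (was −); enqueue [0]
  #3 pop 2: in=⊤ → ⊤ (was ⊥); enqueue [1]
  #4 pop 3: in=⊤ → ⊤ (was ⊥); enqueue [2]
  #5 pop 4: in=⊤ → ⊤ (was ⊥); enqueue [3]
  #6 pop 0: in=⊤ → ⊤ (was +); enqueue [4]
  #7 pop 1: in=⊤ → ⊤ (no change)
  #8 pop 2: in=⊤ → ⊤ (no change)
  #9 pop 3: in=⊤ → ⊤ (no change)
  #10 pop 4: in=⊤ → ⊤ (no change)

Fixpoint:
  val[0] = ⊤
  val[1] = ⊤
  val[2] = ⊤
  val[3] = ⊤
  val[4] = ⊤

10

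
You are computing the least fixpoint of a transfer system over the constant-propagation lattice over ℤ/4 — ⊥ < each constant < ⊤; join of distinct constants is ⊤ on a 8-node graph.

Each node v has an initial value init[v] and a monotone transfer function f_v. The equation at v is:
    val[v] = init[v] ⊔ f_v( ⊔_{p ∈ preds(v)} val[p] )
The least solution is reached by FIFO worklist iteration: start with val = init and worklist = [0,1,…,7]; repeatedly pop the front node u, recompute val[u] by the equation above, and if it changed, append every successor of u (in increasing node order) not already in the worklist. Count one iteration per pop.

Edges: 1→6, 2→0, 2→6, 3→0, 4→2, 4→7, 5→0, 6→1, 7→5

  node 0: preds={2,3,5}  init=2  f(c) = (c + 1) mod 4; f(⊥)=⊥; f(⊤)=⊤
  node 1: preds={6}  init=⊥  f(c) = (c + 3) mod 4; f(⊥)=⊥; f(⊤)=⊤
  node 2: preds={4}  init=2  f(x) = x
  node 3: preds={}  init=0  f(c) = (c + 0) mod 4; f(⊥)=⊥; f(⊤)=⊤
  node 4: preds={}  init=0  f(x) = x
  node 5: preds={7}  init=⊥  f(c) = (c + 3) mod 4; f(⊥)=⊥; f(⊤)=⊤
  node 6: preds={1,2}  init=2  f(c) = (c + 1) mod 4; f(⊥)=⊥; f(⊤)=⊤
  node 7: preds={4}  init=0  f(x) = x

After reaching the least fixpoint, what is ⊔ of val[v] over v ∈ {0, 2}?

⊤

Worklist (11 pops):
  #1 pop 0: in=⊤ → ⊤ (was 2); enqueue []
  #2 pop 1: in=2 → 1 (was ⊥); enqueue []
  #3 pop 2: in=0 → ⊤ (was 2); enqueue [0]
  #4 pop 3: in=⊥ → 0 (no change)
  #5 pop 4: in=⊥ → 0 (no change)
  #6 pop 5: in=0 → 3 (was ⊥); enqueue []
  #7 pop 6: in=⊤ → ⊤ (was 2); enqueue [1]
  #8 pop 7: in=0 → 0 (no change)
  #9 pop 0: in=⊤ → ⊤ (no change)
  #10 pop 1: in=⊤ → ⊤ (was 1); enqueue [6]
  #11 pop 6: in=⊤ → ⊤ (no change)

Fixpoint:
  val[0] = ⊤
  val[1] = ⊤
  val[2] = ⊤
  val[3] = 0
  val[4] = 0
  val[5] = 3
  val[6] = ⊤
  val[7] = 0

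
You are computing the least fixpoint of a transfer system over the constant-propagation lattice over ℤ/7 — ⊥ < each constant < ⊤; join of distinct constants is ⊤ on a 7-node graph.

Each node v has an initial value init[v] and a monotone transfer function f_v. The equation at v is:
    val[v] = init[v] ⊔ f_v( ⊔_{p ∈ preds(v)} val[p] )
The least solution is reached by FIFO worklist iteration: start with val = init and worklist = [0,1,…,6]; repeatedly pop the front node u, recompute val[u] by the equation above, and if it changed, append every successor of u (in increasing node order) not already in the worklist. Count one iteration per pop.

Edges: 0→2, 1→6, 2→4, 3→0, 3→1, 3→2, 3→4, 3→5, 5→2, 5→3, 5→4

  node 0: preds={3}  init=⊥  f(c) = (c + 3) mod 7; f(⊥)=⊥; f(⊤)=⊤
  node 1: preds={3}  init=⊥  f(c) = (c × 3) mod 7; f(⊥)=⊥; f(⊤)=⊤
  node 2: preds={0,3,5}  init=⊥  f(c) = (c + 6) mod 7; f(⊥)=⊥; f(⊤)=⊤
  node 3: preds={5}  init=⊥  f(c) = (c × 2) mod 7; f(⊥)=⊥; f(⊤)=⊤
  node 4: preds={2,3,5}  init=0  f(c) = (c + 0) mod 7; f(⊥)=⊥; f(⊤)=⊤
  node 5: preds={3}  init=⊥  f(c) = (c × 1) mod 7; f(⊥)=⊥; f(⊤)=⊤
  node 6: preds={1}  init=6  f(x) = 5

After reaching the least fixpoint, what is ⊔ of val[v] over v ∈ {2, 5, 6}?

Iteration log — 7 steps:
  step 1. node 0  ⊔preds=⊥  new=⊥  stable
  step 2. node 1  ⊔preds=⊥  new=⊥  stable
  step 3. node 2  ⊔preds=⊥  new=⊥  stable
  step 4. node 3  ⊔preds=⊥  new=⊥  stable
  step 5. node 4  ⊔preds=⊥  new=0  stable
  step 6. node 5  ⊔preds=⊥  new=⊥  stable
  step 7. node 6  ⊔preds=⊥  new=⊤  old=6  +wl: 

Least fixpoint reached:
  node 0: ⊥
  node 1: ⊥
  node 2: ⊥
  node 3: ⊥
  node 4: 0
  node 5: ⊥
  node 6: ⊤

⊤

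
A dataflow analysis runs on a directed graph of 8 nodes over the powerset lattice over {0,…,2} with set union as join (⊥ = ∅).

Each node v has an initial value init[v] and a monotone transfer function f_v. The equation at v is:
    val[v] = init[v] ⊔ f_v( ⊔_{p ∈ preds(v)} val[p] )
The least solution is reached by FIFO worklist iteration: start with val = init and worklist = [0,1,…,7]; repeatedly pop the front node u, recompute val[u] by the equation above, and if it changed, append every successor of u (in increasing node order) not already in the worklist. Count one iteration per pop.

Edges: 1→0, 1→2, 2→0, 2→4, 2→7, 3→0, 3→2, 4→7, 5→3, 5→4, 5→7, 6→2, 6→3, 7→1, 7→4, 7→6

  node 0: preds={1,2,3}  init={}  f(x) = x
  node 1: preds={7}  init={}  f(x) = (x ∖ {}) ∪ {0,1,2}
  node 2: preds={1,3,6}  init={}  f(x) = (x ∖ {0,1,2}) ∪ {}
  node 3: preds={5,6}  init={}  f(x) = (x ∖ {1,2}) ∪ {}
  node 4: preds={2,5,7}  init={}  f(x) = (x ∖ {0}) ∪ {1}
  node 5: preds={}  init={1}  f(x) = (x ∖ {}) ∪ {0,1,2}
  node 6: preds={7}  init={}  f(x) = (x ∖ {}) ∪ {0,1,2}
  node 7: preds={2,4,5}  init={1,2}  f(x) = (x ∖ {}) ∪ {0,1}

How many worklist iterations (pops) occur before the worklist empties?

15

Trace (15 dequeues):
  [1] u=0 | in {} | out {} | ==
  [2] u=1 | in {1,2} | out {0,1,2} | prev {} | push {0}
  [3] u=2 | in {0,1,2} | out {} | ==
  [4] u=3 | in {1} | out {} | ==
  [5] u=4 | in {1,2} | out {1,2} | prev {} | push {}
  [6] u=5 | in {} | out {0,1,2} | prev {1} | push {3,4}
  [7] u=6 | in {1,2} | out {0,1,2} | prev {} | push {2}
  [8] u=7 | in {0,1,2} | out {0,1,2} | prev {1,2} | push {1,6}
  [9] u=0 | in {0,1,2} | out {0,1,2} | prev {} | push {}
  [10] u=3 | in {0,1,2} | out {0} | prev {} | push {0}
  [11] u=4 | in {0,1,2} | out {1,2} | ==
  [12] u=2 | in {0,1,2} | out {} | ==
  [13] u=1 | in {0,1,2} | out {0,1,2} | ==
  [14] u=6 | in {0,1,2} | out {0,1,2} | ==
  [15] u=0 | in {0,1,2} | out {0,1,2} | ==

Converged values:
  [0] {0,1,2}
  [1] {0,1,2}
  [2] {}
  [3] {0}
  [4] {1,2}
  [5] {0,1,2}
  [6] {0,1,2}
  [7] {0,1,2}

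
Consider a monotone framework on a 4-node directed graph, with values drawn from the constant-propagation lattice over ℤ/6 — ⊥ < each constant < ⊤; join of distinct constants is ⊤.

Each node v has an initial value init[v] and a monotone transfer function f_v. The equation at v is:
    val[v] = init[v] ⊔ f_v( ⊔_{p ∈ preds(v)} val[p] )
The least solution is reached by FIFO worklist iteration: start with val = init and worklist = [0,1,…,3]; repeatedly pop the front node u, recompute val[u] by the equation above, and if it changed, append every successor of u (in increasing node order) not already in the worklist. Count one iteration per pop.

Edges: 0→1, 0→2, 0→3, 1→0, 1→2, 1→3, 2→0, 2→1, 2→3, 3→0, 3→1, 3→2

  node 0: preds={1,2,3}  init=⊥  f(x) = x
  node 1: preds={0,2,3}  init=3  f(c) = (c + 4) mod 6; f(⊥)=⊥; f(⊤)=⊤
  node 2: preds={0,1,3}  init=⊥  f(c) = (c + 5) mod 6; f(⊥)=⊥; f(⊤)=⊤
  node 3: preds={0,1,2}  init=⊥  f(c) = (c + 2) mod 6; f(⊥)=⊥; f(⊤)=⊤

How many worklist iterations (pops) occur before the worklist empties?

8

Trace (8 dequeues):
  [1] u=0 | in 3 | out 3 | prev ⊥ | push {}
  [2] u=1 | in 3 | out ⊤ | prev 3 | push {0}
  [3] u=2 | in ⊤ | out ⊤ | prev ⊥ | push {1}
  [4] u=3 | in ⊤ | out ⊤ | prev ⊥ | push {2}
  [5] u=0 | in ⊤ | out ⊤ | prev 3 | push {3}
  [6] u=1 | in ⊤ | out ⊤ | ==
  [7] u=2 | in ⊤ | out ⊤ | ==
  [8] u=3 | in ⊤ | out ⊤ | ==

Converged values:
  [0] ⊤
  [1] ⊤
  [2] ⊤
  [3] ⊤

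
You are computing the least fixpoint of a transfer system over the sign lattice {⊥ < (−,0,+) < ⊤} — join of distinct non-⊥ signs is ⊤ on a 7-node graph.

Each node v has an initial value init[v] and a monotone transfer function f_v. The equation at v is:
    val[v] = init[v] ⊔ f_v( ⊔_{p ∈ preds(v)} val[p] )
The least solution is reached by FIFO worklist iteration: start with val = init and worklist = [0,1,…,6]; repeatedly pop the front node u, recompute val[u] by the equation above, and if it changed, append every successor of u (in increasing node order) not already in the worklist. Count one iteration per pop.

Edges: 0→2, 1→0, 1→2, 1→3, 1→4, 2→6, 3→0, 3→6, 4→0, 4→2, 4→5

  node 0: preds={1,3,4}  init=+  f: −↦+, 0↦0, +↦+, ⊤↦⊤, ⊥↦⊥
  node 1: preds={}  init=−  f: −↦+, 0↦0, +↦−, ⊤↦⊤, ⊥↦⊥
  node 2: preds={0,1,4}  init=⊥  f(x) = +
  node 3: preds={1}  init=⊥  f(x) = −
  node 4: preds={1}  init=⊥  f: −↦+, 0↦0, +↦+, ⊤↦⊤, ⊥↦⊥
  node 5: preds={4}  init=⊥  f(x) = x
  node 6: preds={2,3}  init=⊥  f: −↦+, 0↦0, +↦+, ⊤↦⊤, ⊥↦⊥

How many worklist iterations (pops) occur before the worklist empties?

9

Trace (9 dequeues):
  [1] u=0 | in − | out + | ==
  [2] u=1 | in ⊥ | out − | ==
  [3] u=2 | in ⊤ | out + | prev ⊥ | push {}
  [4] u=3 | in − | out − | prev ⊥ | push {0}
  [5] u=4 | in − | out + | prev ⊥ | push {2}
  [6] u=5 | in + | out + | prev ⊥ | push {}
  [7] u=6 | in ⊤ | out ⊤ | prev ⊥ | push {}
  [8] u=0 | in ⊤ | out ⊤ | prev + | push {}
  [9] u=2 | in ⊤ | out + | ==

Converged values:
  [0] ⊤
  [1] −
  [2] +
  [3] −
  [4] +
  [5] +
  [6] ⊤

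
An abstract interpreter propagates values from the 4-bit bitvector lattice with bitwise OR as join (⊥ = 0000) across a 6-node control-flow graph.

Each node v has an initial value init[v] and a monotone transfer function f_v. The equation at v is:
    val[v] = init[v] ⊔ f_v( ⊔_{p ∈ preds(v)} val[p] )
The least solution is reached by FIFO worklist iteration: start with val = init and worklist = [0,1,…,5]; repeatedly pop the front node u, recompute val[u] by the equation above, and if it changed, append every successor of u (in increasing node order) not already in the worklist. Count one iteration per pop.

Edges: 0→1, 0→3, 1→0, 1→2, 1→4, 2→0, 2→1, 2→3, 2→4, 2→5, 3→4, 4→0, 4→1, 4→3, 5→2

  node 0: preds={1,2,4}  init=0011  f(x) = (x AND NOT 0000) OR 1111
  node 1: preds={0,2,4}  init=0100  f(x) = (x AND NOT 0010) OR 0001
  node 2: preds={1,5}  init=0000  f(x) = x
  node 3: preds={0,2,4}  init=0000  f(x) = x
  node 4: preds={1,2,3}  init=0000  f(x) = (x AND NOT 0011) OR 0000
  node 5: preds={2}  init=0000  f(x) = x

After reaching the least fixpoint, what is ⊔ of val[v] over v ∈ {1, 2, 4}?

Worklist (10 pops):
  #1 pop 0: in=0100 → 1111 (was 0011); enqueue []
  #2 pop 1: in=1111 → 1101 (was 0100); enqueue [0]
  #3 pop 2: in=1101 → 1101 (was 0000); enqueue [1]
  #4 pop 3: in=1111 → 1111 (was 0000); enqueue []
  #5 pop 4: in=1111 → 1100 (was 0000); enqueue [3]
  #6 pop 5: in=1101 → 1101 (was 0000); enqueue [2]
  #7 pop 0: in=1101 → 1111 (no change)
  #8 pop 1: in=1111 → 1101 (no change)
  #9 pop 3: in=1111 → 1111 (no change)
  #10 pop 2: in=1101 → 1101 (no change)

Fixpoint:
  val[0] = 1111
  val[1] = 1101
  val[2] = 1101
  val[3] = 1111
  val[4] = 1100
  val[5] = 1101

1101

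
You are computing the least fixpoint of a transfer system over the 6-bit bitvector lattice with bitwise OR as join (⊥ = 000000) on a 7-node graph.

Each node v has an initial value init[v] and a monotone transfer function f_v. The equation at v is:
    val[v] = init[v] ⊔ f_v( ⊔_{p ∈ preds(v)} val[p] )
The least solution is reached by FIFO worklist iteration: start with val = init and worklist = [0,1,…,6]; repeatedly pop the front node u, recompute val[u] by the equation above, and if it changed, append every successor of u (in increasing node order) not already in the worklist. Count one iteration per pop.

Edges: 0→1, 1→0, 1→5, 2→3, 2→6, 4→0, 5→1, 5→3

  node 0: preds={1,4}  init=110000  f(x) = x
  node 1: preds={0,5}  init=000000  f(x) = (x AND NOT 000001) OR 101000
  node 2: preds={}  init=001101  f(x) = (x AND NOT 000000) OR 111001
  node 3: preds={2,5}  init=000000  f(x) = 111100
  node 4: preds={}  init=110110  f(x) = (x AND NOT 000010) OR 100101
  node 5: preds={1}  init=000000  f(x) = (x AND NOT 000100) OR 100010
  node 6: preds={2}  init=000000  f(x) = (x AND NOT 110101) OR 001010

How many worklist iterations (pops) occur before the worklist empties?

10

Worklist (10 pops):
  #1 pop 0: in=110110 → 110110 (was 110000); enqueue []
  #2 pop 1: in=110110 → 111110 (was 000000); enqueue [0]
  #3 pop 2: in=000000 → 111101 (was 001101); enqueue []
  #4 pop 3: in=111101 → 111100 (was 000000); enqueue []
  #5 pop 4: in=000000 → 110111 (was 110110); enqueue []
  #6 pop 5: in=111110 → 111010 (was 000000); enqueue [1,3]
  #7 pop 6: in=111101 → 001010 (was 000000); enqueue []
  #8 pop 0: in=111111 → 111111 (was 110110); enqueue []
  #9 pop 1: in=111111 → 111110 (no change)
  #10 pop 3: in=111111 → 111100 (no change)

Fixpoint:
  val[0] = 111111
  val[1] = 111110
  val[2] = 111101
  val[3] = 111100
  val[4] = 110111
  val[5] = 111010
  val[6] = 001010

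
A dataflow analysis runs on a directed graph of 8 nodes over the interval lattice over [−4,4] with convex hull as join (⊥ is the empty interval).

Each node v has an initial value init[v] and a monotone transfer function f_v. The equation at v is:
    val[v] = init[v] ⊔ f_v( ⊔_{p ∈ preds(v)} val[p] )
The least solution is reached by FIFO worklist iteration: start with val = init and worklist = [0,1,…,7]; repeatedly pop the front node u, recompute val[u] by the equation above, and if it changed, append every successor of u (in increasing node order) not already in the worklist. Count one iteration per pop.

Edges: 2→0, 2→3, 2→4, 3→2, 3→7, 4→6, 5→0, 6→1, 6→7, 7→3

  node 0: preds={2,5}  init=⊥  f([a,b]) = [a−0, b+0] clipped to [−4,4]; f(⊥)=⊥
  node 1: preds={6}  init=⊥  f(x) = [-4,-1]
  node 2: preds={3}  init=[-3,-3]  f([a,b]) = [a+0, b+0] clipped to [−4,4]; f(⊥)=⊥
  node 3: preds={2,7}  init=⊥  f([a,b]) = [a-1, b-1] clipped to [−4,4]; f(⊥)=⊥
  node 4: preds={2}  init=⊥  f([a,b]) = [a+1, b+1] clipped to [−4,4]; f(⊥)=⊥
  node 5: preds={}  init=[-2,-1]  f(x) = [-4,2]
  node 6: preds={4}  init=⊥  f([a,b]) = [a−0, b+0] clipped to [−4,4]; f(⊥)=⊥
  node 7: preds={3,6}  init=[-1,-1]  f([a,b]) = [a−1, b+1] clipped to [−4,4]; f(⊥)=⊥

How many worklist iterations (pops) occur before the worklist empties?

Worklist (61 pops):
  #1 pop 0: in=[-3,-1] → [-3,-1] (was ⊥); enqueue []
  #2 pop 1: in=⊥ → [-4,-1] (was ⊥); enqueue []
  #3 pop 2: in=⊥ → [-3,-3] (no change)
  #4 pop 3: in=[-3,-1] → [-4,-2] (was ⊥); enqueue [2]
  #5 pop 4: in=[-3,-3] → [-2,-2] (was ⊥); enqueue []
  #6 pop 5: in=⊥ → [-4,2] (was [-2,-1]); enqueue [0]
  #7 pop 6: in=[-2,-2] → [-2,-2] (was ⊥); enqueue [1]
  #8 pop 7: in=[-4,-2] → [-4,-1] (was [-1,-1]); enqueue [3]
  #9 pop 2: in=[-4,-2] → [-4,-2] (was [-3,-3]); enqueue [4]
  #10 pop 0: in=[-4,2] → [-4,2] (was [-3,-1]); enqueue []
  #11 pop 1: in=[-2,-2] → [-4,-1] (no change)
  #12 pop 3: in=[-4,-1] → [-4,-2] (no change)
  #13 pop 4: in=[-4,-2] → [-3,-1] (was [-2,-2]); enqueue [6]
  #14 pop 6: in=[-3,-1] → [-3,-1] (was [-2,-2]); enqueue [1,7]
  #15 pop 1: in=[-3,-1] → [-4,-1] (no change)
  #16 pop 7: in=[-4,-1] → [-4,0] (was [-4,-1]); enqueue [3]
  #17 pop 3: in=[-4,0] → [-4,-1] (was [-4,-2]); enqueue [2,7]
  #18 pop 2: in=[-4,-1] → [-4,-1] (was [-4,-2]); enqueue [0,3,4]
  #19 pop 7: in=[-4,-1] → [-4,0] (no change)
  #20 pop 0: in=[-4,2] → [-4,2] (no change)
  #21 pop 3: in=[-4,0] → [-4,-1] (no change)
  #22 pop 4: in=[-4,-1] → [-3,0] (was [-3,-1]); enqueue [6]
  #23 pop 6: in=[-3,0] → [-3,0] (was [-3,-1]); enqueue [1,7]
  #24 pop 1: in=[-3,0] → [-4,-1] (no change)
  #25 pop 7: in=[-4,0] → [-4,1] (was [-4,0]); enqueue [3]
  #26 pop 3: in=[-4,1] → [-4,0] (was [-4,-1]); enqueue [2,7]
  #27 pop 2: in=[-4,0] → [-4,0] (was [-4,-1]); enqueue [0,3,4]
  #28 pop 7: in=[-4,0] → [-4,1] (no change)
  #29 pop 0: in=[-4,2] → [-4,2] (no change)
  #30 pop 3: in=[-4,1] → [-4,0] (no change)
  #31 pop 4: in=[-4,0] → [-3,1] (was [-3,0]); enqueue [6]
  #32 pop 6: in=[-3,1] → [-3,1] (was [-3,0]); enqueue [1,7]
  #33 pop 1: in=[-3,1] → [-4,-1] (no change)
  #34 pop 7: in=[-4,1] → [-4,2] (was [-4,1]); enqueue [3]
  #35 pop 3: in=[-4,2] → [-4,1] (was [-4,0]); enqueue [2,7]
  #36 pop 2: in=[-4,1] → [-4,1] (was [-4,0]); enqueue [0,3,4]
  #37 pop 7: in=[-4,1] → [-4,2] (no change)
  #38 pop 0: in=[-4,2] → [-4,2] (no change)
  #39 pop 3: in=[-4,2] → [-4,1] (no change)
  #40 pop 4: in=[-4,1] → [-3,2] (was [-3,1]); enqueue [6]
  #41 pop 6: in=[-3,2] → [-3,2] (was [-3,1]); enqueue [1,7]
  #42 pop 1: in=[-3,2] → [-4,-1] (no change)
  #43 pop 7: in=[-4,2] → [-4,3] (was [-4,2]); enqueue [3]
  #44 pop 3: in=[-4,3] → [-4,2] (was [-4,1]); enqueue [2,7]
  #45 pop 2: in=[-4,2] → [-4,2] (was [-4,1]); enqueue [0,3,4]
  #46 pop 7: in=[-4,2] → [-4,3] (no change)
  #47 pop 0: in=[-4,2] → [-4,2] (no change)
  #48 pop 3: in=[-4,3] → [-4,2] (no change)
  #49 pop 4: in=[-4,2] → [-3,3] (was [-3,2]); enqueue [6]
  #50 pop 6: in=[-3,3] → [-3,3] (was [-3,2]); enqueue [1,7]
  #51 pop 1: in=[-3,3] → [-4,-1] (no change)
  #52 pop 7: in=[-4,3] → [-4,4] (was [-4,3]); enqueue [3]
  #53 pop 3: in=[-4,4] → [-4,3] (was [-4,2]); enqueue [2,7]
  #54 pop 2: in=[-4,3] → [-4,3] (was [-4,2]); enqueue [0,3,4]
  #55 pop 7: in=[-4,3] → [-4,4] (no change)
  #56 pop 0: in=[-4,3] → [-4,3] (was [-4,2]); enqueue []
  #57 pop 3: in=[-4,4] → [-4,3] (no change)
  #58 pop 4: in=[-4,3] → [-3,4] (was [-3,3]); enqueue [6]
  #59 pop 6: in=[-3,4] → [-3,4] (was [-3,3]); enqueue [1,7]
  #60 pop 1: in=[-3,4] → [-4,-1] (no change)
  #61 pop 7: in=[-4,4] → [-4,4] (no change)

Fixpoint:
  val[0] = [-4,3]
  val[1] = [-4,-1]
  val[2] = [-4,3]
  val[3] = [-4,3]
  val[4] = [-3,4]
  val[5] = [-4,2]
  val[6] = [-3,4]
  val[7] = [-4,4]

61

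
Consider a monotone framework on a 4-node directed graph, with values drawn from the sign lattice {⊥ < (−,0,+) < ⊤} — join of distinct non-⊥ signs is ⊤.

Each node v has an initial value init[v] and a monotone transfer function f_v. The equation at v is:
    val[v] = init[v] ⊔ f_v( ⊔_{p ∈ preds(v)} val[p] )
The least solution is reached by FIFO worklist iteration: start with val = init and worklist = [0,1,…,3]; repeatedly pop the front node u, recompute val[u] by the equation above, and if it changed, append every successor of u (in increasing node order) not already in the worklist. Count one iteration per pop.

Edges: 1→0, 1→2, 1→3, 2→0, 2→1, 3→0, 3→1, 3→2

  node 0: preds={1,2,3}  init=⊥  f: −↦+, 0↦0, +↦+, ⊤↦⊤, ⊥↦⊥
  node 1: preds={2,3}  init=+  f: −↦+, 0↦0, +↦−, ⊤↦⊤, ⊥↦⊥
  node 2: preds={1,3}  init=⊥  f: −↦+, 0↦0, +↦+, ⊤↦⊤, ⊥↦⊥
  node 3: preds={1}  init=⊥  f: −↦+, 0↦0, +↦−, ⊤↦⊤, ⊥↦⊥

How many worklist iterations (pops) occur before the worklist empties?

Worklist (12 pops):
  #1 pop 0: in=+ → + (was ⊥); enqueue []
  #2 pop 1: in=⊥ → + (no change)
  #3 pop 2: in=+ → + (was ⊥); enqueue [0,1]
  #4 pop 3: in=+ → − (was ⊥); enqueue [2]
  #5 pop 0: in=⊤ → ⊤ (was +); enqueue []
  #6 pop 1: in=⊤ → ⊤ (was +); enqueue [0,3]
  #7 pop 2: in=⊤ → ⊤ (was +); enqueue [1]
  #8 pop 0: in=⊤ → ⊤ (no change)
  #9 pop 3: in=⊤ → ⊤ (was −); enqueue [0,2]
  #10 pop 1: in=⊤ → ⊤ (no change)
  #11 pop 0: in=⊤ → ⊤ (no change)
  #12 pop 2: in=⊤ → ⊤ (no change)

Fixpoint:
  val[0] = ⊤
  val[1] = ⊤
  val[2] = ⊤
  val[3] = ⊤

12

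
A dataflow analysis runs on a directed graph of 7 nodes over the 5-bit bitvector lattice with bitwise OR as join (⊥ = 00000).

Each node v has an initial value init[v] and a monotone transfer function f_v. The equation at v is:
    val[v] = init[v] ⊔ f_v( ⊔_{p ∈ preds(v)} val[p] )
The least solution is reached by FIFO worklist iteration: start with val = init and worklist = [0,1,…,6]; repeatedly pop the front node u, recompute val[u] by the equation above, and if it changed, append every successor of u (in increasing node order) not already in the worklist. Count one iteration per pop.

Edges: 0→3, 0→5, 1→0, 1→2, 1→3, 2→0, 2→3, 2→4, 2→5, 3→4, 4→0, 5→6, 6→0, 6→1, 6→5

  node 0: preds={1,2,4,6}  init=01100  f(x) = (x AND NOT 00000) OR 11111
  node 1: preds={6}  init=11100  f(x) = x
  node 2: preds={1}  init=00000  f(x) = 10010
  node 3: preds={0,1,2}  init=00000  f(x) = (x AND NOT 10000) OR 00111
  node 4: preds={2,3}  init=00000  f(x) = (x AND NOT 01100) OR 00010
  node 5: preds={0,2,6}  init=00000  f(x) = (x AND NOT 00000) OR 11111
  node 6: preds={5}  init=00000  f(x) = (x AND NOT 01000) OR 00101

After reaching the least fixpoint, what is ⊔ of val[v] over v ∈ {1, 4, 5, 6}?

Trace (13 dequeues):
  [1] u=0 | in 11100 | out 11111 | prev 01100 | push {}
  [2] u=1 | in 00000 | out 11100 | ==
  [3] u=2 | in 11100 | out 10010 | prev 00000 | push {0}
  [4] u=3 | in 11111 | out 01111 | prev 00000 | push {}
  [5] u=4 | in 11111 | out 10011 | prev 00000 | push {}
  [6] u=5 | in 11111 | out 11111 | prev 00000 | push {}
  [7] u=6 | in 11111 | out 10111 | prev 00000 | push {1,5}
  [8] u=0 | in 11111 | out 11111 | ==
  [9] u=1 | in 10111 | out 11111 | prev 11100 | push {0,2,3}
  [10] u=5 | in 11111 | out 11111 | ==
  [11] u=0 | in 11111 | out 11111 | ==
  [12] u=2 | in 11111 | out 10010 | ==
  [13] u=3 | in 11111 | out 01111 | ==

Converged values:
  [0] 11111
  [1] 11111
  [2] 10010
  [3] 01111
  [4] 10011
  [5] 11111
  [6] 10111

11111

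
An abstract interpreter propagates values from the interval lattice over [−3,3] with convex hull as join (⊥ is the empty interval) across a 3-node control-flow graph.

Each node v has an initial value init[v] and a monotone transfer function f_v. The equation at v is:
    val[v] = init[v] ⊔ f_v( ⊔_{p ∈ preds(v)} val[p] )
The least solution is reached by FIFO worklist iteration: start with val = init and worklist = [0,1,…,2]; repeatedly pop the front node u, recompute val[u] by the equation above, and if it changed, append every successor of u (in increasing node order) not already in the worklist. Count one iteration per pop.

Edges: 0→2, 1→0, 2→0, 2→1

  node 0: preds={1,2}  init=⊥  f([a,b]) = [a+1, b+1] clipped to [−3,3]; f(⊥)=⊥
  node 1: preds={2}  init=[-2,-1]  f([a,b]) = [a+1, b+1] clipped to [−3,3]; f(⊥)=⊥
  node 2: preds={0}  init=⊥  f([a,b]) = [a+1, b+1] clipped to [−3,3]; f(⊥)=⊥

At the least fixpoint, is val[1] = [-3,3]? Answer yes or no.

Trace (10 dequeues):
  [1] u=0 | in [-2,-1] | out [-1,0] | prev ⊥ | push {}
  [2] u=1 | in ⊥ | out [-2,-1] | ==
  [3] u=2 | in [-1,0] | out [0,1] | prev ⊥ | push {0,1}
  [4] u=0 | in [-2,1] | out [-1,2] | prev [-1,0] | push {2}
  [5] u=1 | in [0,1] | out [-2,2] | prev [-2,-1] | push {0}
  [6] u=2 | in [-1,2] | out [0,3] | prev [0,1] | push {1}
  [7] u=0 | in [-2,3] | out [-1,3] | prev [-1,2] | push {2}
  [8] u=1 | in [0,3] | out [-2,3] | prev [-2,2] | push {0}
  [9] u=2 | in [-1,3] | out [0,3] | ==
  [10] u=0 | in [-2,3] | out [-1,3] | ==

Converged values:
  [0] [-1,3]
  [1] [-2,3]
  [2] [0,3]

no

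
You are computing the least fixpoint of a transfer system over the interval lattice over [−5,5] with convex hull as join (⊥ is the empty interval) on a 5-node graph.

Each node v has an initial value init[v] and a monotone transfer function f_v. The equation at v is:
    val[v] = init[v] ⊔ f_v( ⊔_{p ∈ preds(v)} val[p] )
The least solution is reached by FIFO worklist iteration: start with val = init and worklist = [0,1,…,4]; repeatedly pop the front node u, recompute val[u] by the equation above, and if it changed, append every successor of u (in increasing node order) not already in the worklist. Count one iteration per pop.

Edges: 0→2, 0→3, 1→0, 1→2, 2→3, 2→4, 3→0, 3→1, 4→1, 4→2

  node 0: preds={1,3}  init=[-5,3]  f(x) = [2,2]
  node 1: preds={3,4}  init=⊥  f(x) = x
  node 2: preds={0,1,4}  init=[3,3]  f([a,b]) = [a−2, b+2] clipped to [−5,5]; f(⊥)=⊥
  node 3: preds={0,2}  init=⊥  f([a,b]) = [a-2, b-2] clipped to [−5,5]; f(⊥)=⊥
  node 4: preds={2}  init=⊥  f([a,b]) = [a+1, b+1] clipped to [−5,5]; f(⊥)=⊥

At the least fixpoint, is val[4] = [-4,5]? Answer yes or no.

yes

Iteration log — 9 steps:
  step 1. node 0  ⊔preds=⊥  new=[-5,3]  stable
  step 2. node 1  ⊔preds=⊥  new=⊥  stable
  step 3. node 2  ⊔preds=[-5,3]  new=[-5,5]  old=[3,3]  +wl: 
  step 4. node 3  ⊔preds=[-5,5]  new=[-5,3]  old=⊥  +wl: 0,1
  step 5. node 4  ⊔preds=[-5,5]  new=[-4,5]  old=⊥  +wl: 2
  step 6. node 0  ⊔preds=[-5,3]  new=[-5,3]  stable
  step 7. node 1  ⊔preds=[-5,5]  new=[-5,5]  old=⊥  +wl: 0
  step 8. node 2  ⊔preds=[-5,5]  new=[-5,5]  stable
  step 9. node 0  ⊔preds=[-5,5]  new=[-5,3]  stable

Least fixpoint reached:
  node 0: [-5,3]
  node 1: [-5,5]
  node 2: [-5,5]
  node 3: [-5,3]
  node 4: [-4,5]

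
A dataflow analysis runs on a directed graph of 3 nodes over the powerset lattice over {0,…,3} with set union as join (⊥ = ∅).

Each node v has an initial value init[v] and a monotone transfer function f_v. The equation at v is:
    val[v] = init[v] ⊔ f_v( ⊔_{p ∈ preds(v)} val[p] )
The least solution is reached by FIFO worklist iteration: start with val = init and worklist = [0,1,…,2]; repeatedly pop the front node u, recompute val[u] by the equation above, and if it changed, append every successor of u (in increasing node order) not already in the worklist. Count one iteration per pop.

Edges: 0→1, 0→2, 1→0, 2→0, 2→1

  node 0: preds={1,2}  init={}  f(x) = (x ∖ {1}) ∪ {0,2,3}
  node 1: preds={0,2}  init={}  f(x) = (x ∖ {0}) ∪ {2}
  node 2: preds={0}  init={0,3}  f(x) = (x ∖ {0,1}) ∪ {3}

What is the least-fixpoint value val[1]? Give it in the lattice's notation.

Trace (5 dequeues):
  [1] u=0 | in {0,3} | out {0,2,3} | prev {} | push {}
  [2] u=1 | in {0,2,3} | out {2,3} | prev {} | push {0}
  [3] u=2 | in {0,2,3} | out {0,2,3} | prev {0,3} | push {1}
  [4] u=0 | in {0,2,3} | out {0,2,3} | ==
  [5] u=1 | in {0,2,3} | out {2,3} | ==

Converged values:
  [0] {0,2,3}
  [1] {2,3}
  [2] {0,2,3}

{2,3}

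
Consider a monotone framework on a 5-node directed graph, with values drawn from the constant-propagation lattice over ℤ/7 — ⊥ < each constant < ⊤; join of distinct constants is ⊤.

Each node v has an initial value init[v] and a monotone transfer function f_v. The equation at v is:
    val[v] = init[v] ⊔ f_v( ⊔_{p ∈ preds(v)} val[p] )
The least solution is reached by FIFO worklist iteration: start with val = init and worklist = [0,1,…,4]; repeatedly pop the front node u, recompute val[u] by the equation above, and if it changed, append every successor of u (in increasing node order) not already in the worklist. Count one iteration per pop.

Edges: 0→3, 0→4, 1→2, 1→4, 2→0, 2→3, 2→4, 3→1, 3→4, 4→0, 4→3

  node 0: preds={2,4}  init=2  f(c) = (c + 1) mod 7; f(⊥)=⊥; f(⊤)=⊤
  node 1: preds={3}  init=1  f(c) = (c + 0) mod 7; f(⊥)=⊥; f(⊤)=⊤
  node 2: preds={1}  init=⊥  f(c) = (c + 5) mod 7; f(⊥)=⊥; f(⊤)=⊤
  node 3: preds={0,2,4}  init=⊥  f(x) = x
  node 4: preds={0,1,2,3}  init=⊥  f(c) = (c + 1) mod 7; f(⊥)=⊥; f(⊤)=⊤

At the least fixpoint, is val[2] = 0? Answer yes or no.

Trace (13 dequeues):
  [1] u=0 | in ⊥ | out 2 | ==
  [2] u=1 | in ⊥ | out 1 | ==
  [3] u=2 | in 1 | out 6 | prev ⊥ | push {0}
  [4] u=3 | in ⊤ | out ⊤ | prev ⊥ | push {1}
  [5] u=4 | in ⊤ | out ⊤ | prev ⊥ | push {3}
  [6] u=0 | in ⊤ | out ⊤ | prev 2 | push {4}
  [7] u=1 | in ⊤ | out ⊤ | prev 1 | push {2}
  [8] u=3 | in ⊤ | out ⊤ | ==
  [9] u=4 | in ⊤ | out ⊤ | ==
  [10] u=2 | in ⊤ | out ⊤ | prev 6 | push {0,3,4}
  [11] u=0 | in ⊤ | out ⊤ | ==
  [12] u=3 | in ⊤ | out ⊤ | ==
  [13] u=4 | in ⊤ | out ⊤ | ==

Converged values:
  [0] ⊤
  [1] ⊤
  [2] ⊤
  [3] ⊤
  [4] ⊤

no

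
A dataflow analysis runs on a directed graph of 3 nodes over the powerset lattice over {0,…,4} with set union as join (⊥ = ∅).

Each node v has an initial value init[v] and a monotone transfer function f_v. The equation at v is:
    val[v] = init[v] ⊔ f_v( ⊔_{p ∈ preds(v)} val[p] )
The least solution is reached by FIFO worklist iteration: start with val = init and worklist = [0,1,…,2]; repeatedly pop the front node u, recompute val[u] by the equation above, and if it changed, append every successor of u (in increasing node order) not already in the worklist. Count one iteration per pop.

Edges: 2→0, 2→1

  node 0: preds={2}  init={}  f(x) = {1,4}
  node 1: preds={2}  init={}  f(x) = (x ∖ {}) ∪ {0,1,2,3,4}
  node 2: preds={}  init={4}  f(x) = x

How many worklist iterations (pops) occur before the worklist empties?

3

Worklist (3 pops):
  #1 pop 0: in={4} → {1,4} (was {}); enqueue []
  #2 pop 1: in={4} → {0,1,2,3,4} (was {}); enqueue []
  #3 pop 2: in={} → {4} (no change)

Fixpoint:
  val[0] = {1,4}
  val[1] = {0,1,2,3,4}
  val[2] = {4}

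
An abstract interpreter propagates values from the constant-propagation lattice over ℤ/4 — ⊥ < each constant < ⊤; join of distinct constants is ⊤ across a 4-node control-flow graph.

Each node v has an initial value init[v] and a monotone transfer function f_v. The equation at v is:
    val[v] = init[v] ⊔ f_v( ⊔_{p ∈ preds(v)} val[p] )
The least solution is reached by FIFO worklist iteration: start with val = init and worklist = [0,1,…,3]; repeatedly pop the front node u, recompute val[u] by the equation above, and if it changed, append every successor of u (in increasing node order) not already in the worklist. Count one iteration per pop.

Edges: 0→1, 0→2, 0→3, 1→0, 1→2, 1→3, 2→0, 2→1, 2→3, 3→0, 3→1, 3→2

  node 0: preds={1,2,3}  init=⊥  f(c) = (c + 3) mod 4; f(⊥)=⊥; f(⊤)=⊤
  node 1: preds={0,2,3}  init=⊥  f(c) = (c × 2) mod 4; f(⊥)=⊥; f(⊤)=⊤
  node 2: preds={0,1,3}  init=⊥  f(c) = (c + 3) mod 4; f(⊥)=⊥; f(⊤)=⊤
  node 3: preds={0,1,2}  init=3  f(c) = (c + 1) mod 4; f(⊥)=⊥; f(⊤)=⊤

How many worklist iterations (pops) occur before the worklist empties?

Worklist (8 pops):
  #1 pop 0: in=3 → 2 (was ⊥); enqueue []
  #2 pop 1: in=⊤ → ⊤ (was ⊥); enqueue [0]
  #3 pop 2: in=⊤ → ⊤ (was ⊥); enqueue [1]
  #4 pop 3: in=⊤ → ⊤ (was 3); enqueue [2]
  #5 pop 0: in=⊤ → ⊤ (was 2); enqueue [3]
  #6 pop 1: in=⊤ → ⊤ (no change)
  #7 pop 2: in=⊤ → ⊤ (no change)
  #8 pop 3: in=⊤ → ⊤ (no change)

Fixpoint:
  val[0] = ⊤
  val[1] = ⊤
  val[2] = ⊤
  val[3] = ⊤

8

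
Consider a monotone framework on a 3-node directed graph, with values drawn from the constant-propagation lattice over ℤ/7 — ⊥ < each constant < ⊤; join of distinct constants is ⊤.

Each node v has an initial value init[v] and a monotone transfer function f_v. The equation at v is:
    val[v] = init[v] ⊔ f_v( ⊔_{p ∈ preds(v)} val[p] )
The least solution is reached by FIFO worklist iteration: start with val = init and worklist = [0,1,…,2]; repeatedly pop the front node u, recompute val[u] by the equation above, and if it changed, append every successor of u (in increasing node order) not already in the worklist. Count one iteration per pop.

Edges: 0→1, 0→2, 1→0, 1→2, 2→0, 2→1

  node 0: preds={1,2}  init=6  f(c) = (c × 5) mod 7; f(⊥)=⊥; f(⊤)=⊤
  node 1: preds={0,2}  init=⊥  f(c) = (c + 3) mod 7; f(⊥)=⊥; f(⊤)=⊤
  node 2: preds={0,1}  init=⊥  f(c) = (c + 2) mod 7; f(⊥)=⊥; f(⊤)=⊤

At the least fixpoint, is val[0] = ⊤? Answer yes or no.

Worklist (7 pops):
  #1 pop 0: in=⊥ → 6 (no change)
  #2 pop 1: in=6 → 2 (was ⊥); enqueue [0]
  #3 pop 2: in=⊤ → ⊤ (was ⊥); enqueue [1]
  #4 pop 0: in=⊤ → ⊤ (was 6); enqueue [2]
  #5 pop 1: in=⊤ → ⊤ (was 2); enqueue [0]
  #6 pop 2: in=⊤ → ⊤ (no change)
  #7 pop 0: in=⊤ → ⊤ (no change)

Fixpoint:
  val[0] = ⊤
  val[1] = ⊤
  val[2] = ⊤

yes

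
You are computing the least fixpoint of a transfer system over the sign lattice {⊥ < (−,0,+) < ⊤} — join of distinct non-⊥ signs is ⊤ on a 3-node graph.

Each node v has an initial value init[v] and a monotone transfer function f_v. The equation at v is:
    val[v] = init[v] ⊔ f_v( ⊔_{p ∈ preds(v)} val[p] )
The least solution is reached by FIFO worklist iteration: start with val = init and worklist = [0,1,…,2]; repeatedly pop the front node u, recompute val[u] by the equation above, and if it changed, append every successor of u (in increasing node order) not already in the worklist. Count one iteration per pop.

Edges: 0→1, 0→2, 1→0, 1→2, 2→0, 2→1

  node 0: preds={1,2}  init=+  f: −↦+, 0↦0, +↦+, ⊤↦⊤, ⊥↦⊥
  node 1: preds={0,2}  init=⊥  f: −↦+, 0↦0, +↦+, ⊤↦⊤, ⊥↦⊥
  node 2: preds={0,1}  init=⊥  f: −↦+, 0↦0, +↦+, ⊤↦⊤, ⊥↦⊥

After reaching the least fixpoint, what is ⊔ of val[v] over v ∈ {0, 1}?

Trace (5 dequeues):
  [1] u=0 | in ⊥ | out + | ==
  [2] u=1 | in + | out + | prev ⊥ | push {0}
  [3] u=2 | in + | out + | prev ⊥ | push {1}
  [4] u=0 | in + | out + | ==
  [5] u=1 | in + | out + | ==

Converged values:
  [0] +
  [1] +
  [2] +

+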